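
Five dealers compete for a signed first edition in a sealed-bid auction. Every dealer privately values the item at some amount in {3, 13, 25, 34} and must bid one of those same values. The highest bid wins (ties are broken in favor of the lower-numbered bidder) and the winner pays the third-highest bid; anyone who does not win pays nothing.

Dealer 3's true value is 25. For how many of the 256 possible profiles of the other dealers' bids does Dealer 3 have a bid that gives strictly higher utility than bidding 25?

32

Others bid (3, 3, 3, 34): truth gives 0; bid 34 gives 22 > 0. Violating.
Others bid (3, 3, 13, 34): truth gives 0; bid 34 gives 12 > 0. Violating.
Others bid (3, 3, 34, 3): truth gives 0; bid 34 gives 22 > 0. Violating.
Others bid (3, 3, 34, 13): truth gives 0; bid 34 gives 12 > 0. Violating.
Others bid (3, 3, 3, 3): truth gives 22; no alternative beats it.
Others bid (3, 3, 3, 13): truth gives 22; no alternative beats it.
(Checking all 256 profiles: 32 have a profitable deviation, 224 do not.)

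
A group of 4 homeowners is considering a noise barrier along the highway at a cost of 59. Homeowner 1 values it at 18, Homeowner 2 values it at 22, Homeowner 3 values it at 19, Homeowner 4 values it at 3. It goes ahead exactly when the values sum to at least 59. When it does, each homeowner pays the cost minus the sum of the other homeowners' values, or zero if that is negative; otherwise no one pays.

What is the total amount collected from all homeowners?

Total value 62 ≥ cost 59, so it is built.
Homeowner 1: others sum to 44; max(0, 59 - 44) = 15.
Homeowner 2: others sum to 40; max(0, 59 - 40) = 19.
Homeowner 3: others sum to 43; max(0, 59 - 43) = 16.
Homeowner 4: others sum to 59; max(0, 59 - 59) = 0.
Total collected = 15 + 19 + 16 + 0 = 50.

50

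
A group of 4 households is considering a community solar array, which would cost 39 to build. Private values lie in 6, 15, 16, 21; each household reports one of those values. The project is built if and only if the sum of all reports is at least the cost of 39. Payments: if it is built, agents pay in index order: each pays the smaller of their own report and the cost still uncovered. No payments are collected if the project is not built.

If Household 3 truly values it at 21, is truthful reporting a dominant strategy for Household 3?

No

Consider the case where Household 1 reports 6, Household 2 reports 6 and Household 4 reports 15.
Truthful report 21: project built, pays 21, utility 21 - 21 = 0.
Report 15 instead: project built, pays 15, utility 21 - 15 = 6.
Since 6 > 0, reporting 15 is strictly better here, so truthful reporting is not dominant.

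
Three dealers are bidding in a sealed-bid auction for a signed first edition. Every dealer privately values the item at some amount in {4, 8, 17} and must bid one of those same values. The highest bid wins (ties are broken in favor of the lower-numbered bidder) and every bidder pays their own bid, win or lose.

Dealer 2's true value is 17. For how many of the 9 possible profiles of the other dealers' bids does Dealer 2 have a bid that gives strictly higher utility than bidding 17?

5

Others bid (4, 4): truth gives 0; bid 8 gives 9 > 0. Violating.
Others bid (4, 8): truth gives 0; bid 8 gives 9 > 0. Violating.
Others bid (17, 4): truth gives -17; bid 4 gives -4 > -17. Violating.
Others bid (17, 8): truth gives -17; bid 4 gives -4 > -17. Violating.
Others bid (4, 17): truth gives 0; no alternative beats it.
Others bid (8, 4): truth gives 0; no alternative beats it.
(Checking all 9 profiles: 5 have a profitable deviation, 4 do not.)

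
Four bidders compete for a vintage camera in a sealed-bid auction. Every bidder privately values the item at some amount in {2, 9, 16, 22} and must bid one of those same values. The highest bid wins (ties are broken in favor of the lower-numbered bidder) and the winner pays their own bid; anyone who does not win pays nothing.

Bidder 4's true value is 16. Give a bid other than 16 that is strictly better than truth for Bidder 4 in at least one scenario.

Suppose Bidder 1 bids 2, Bidder 2 bids 2 and Bidder 3 bids 2.
Bid 16: wins, pays 16, utility 16 - 16 = 0.
Bid 9: wins, pays 9, utility 16 - 9 = 7.
So bidding 9 beats truth here (7 > 0).

9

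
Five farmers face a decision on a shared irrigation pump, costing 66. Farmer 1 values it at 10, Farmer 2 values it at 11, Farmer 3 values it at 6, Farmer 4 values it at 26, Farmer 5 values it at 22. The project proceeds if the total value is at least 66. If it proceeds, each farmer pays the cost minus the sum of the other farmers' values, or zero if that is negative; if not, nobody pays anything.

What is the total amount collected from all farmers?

Total value 75 ≥ cost 66, so it is built.
Farmer 1: others sum to 65; max(0, 66 - 65) = 1.
Farmer 2: others sum to 64; max(0, 66 - 64) = 2.
Farmer 3: others sum to 69; max(0, 66 - 69) = 0.
Farmer 4: others sum to 49; max(0, 66 - 49) = 17.
Farmer 5: others sum to 53; max(0, 66 - 53) = 13.
Total collected = 1 + 2 + 0 + 17 + 13 = 33.

33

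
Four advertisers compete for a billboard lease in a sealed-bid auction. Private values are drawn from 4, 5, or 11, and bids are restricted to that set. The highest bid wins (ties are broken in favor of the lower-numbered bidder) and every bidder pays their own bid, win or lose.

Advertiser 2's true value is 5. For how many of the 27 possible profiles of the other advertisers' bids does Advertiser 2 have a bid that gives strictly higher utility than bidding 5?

Others bid (4, 4, 11): truth gives -5; bid 4 gives -4 > -5. Violating.
Others bid (4, 5, 11): truth gives -5; bid 4 gives -4 > -5. Violating.
Others bid (4, 11, 4): truth gives -5; bid 4 gives -4 > -5. Violating.
Others bid (4, 11, 5): truth gives -5; bid 4 gives -4 > -5. Violating.
Others bid (4, 4, 4): truth gives 0; no alternative beats it.
Others bid (4, 4, 5): truth gives 0; no alternative beats it.
(Checking all 27 profiles: 23 have a profitable deviation, 4 do not.)

23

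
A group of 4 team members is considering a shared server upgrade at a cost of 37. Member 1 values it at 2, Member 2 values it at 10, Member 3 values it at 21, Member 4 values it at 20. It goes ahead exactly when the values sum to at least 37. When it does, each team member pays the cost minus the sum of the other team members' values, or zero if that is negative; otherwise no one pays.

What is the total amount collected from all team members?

Total value 53 ≥ cost 37, so it is built.
Member 1: others sum to 51; max(0, 37 - 51) = 0.
Member 2: others sum to 43; max(0, 37 - 43) = 0.
Member 3: others sum to 32; max(0, 37 - 32) = 5.
Member 4: others sum to 33; max(0, 37 - 33) = 4.
Total collected = 0 + 0 + 5 + 4 = 9.

9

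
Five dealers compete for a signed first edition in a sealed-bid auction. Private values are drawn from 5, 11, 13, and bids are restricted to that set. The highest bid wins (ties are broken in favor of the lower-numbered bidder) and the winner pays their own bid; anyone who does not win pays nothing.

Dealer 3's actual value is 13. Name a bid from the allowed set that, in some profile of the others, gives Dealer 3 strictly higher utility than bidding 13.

Suppose Dealer 1 bids 5, Dealer 2 bids 5, Dealer 4 bids 5 and Dealer 5 bids 5.
Bid 13: wins, pays 13, utility 13 - 13 = 0.
Bid 11: wins, pays 11, utility 13 - 11 = 2.
So bidding 11 beats truth here (2 > 0).

11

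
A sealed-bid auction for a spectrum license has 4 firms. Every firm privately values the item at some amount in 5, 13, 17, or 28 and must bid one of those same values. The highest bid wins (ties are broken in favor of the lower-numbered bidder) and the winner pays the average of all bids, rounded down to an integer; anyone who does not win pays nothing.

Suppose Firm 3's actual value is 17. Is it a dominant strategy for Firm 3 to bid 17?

No

Consider the case where Firm 1 bids 5, Firm 2 bids 5 and Firm 4 bids 5.
Truthful bid 17: wins, pays 8, utility 17 - 8 = 9.
Bid 13 instead: wins, pays 7, utility 17 - 7 = 10.
Since 10 > 9, bidding 13 is strictly better here, so truthful bidding is not dominant.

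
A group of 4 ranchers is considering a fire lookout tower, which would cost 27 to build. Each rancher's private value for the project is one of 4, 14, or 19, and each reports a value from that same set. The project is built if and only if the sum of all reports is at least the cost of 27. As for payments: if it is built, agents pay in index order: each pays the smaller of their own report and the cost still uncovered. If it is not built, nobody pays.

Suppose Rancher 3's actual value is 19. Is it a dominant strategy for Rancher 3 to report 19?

No

Consider the case where Rancher 1 reports 4, Rancher 2 reports 4 and Rancher 4 reports 14.
Truthful report 19: project built, pays 19, utility 19 - 19 = 0.
Report 14 instead: project built, pays 14, utility 19 - 14 = 5.
Since 5 > 0, reporting 14 is strictly better here, so truthful reporting is not dominant.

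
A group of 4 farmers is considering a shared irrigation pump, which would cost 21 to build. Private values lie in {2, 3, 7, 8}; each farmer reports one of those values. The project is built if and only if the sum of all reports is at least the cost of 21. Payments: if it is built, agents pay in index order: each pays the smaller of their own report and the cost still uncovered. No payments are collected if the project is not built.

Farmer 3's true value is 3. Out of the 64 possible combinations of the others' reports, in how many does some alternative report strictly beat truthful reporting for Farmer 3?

11

Others report (3, 8, 8): truth gives 0; report 2 gives 1 > 0. Violating.
Others report (7, 7, 7): truth gives 0; report 2 gives 1 > 0. Violating.
Others report (7, 7, 8): truth gives 0; report 2 gives 1 > 0. Violating.
Others report (7, 8, 7): truth gives 0; report 2 gives 1 > 0. Violating.
Others report (2, 2, 2): truth gives 0; no alternative beats it.
Others report (2, 2, 3): truth gives 0; no alternative beats it.
(Checking all 64 profiles: 11 have a profitable deviation, 53 do not.)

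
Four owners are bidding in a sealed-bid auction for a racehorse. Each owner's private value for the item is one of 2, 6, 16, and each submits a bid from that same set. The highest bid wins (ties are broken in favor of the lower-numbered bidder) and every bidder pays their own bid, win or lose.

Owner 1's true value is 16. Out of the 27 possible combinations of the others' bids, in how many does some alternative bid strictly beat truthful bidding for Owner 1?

8

Others bid (2, 2, 2): truth gives 0; bid 2 gives 14 > 0. Violating.
Others bid (2, 2, 6): truth gives 0; bid 6 gives 10 > 0. Violating.
Others bid (2, 6, 2): truth gives 0; bid 6 gives 10 > 0. Violating.
Others bid (2, 6, 6): truth gives 0; bid 6 gives 10 > 0. Violating.
Others bid (2, 2, 16): truth gives 0; no alternative beats it.
Others bid (2, 6, 16): truth gives 0; no alternative beats it.
(Checking all 27 profiles: 8 have a profitable deviation, 19 do not.)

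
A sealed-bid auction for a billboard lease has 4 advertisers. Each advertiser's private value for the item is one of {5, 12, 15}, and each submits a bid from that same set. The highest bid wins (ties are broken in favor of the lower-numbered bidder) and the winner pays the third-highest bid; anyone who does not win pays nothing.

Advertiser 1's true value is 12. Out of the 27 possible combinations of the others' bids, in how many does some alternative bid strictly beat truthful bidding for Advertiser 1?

Others bid (5, 5, 15): truth gives 0; bid 15 gives 7 > 0. Violating.
Others bid (5, 15, 5): truth gives 0; bid 15 gives 7 > 0. Violating.
Others bid (15, 5, 5): truth gives 0; bid 15 gives 7 > 0. Violating.
Others bid (5, 5, 5): truth gives 7; no alternative beats it.
Others bid (5, 5, 12): truth gives 7; no alternative beats it.
(Checking all 27 profiles: 3 have a profitable deviation, 24 do not.)

3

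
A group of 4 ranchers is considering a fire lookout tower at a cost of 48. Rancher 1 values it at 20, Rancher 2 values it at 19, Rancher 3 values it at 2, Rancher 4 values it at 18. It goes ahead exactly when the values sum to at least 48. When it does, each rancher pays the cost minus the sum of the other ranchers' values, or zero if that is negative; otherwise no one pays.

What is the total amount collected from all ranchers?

Total value 59 ≥ cost 48, so it is built.
Rancher 1: others sum to 39; max(0, 48 - 39) = 9.
Rancher 2: others sum to 40; max(0, 48 - 40) = 8.
Rancher 3: others sum to 57; max(0, 48 - 57) = 0.
Rancher 4: others sum to 41; max(0, 48 - 41) = 7.
Total collected = 9 + 8 + 0 + 7 = 24.

24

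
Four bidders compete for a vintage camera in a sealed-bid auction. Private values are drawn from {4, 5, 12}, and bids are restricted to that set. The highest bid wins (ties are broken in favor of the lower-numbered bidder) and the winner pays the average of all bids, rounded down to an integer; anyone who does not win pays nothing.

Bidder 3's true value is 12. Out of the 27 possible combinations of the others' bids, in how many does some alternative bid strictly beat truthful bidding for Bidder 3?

Others bid (4, 4, 4): truth gives 6; bid 5 gives 8 > 6. Violating.
Others bid (4, 4, 5): truth gives 6; bid 5 gives 8 > 6. Violating.
Others bid (4, 4, 12): truth gives 4; no alternative beats it.
Others bid (4, 5, 4): truth gives 6; no alternative beats it.
(Checking all 27 profiles: 2 have a profitable deviation, 25 do not.)

2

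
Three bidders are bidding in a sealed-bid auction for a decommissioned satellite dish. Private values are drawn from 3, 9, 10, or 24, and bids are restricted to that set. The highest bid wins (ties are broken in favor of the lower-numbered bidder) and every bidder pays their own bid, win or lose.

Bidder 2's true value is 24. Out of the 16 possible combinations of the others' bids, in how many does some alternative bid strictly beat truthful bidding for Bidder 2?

10

Others bid (3, 3): truth gives 0; bid 9 gives 15 > 0. Violating.
Others bid (3, 9): truth gives 0; bid 9 gives 15 > 0. Violating.
Others bid (3, 10): truth gives 0; bid 10 gives 14 > 0. Violating.
Others bid (9, 3): truth gives 0; bid 10 gives 14 > 0. Violating.
Others bid (3, 24): truth gives 0; no alternative beats it.
Others bid (9, 24): truth gives 0; no alternative beats it.
(Checking all 16 profiles: 10 have a profitable deviation, 6 do not.)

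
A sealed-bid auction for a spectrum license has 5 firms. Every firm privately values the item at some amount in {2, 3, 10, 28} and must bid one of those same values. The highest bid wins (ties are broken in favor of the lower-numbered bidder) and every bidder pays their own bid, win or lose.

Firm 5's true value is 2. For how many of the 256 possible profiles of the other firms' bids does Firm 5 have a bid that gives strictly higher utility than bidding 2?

1

Others bid (2, 2, 2, 2): truth gives -2; bid 3 gives -1 > -2. Violating.
Others bid (2, 2, 2, 3): truth gives -2; no alternative beats it.
Others bid (2, 2, 2, 10): truth gives -2; no alternative beats it.
(Checking all 256 profiles: 1 has a profitable deviation, 255 do not.)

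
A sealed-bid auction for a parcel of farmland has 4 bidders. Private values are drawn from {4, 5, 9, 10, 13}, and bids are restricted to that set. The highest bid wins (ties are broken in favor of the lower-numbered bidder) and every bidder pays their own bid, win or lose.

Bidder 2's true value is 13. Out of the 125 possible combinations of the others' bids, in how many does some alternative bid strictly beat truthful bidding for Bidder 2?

Others bid (4, 4, 4): truth gives 0; bid 5 gives 8 > 0. Violating.
Others bid (4, 4, 5): truth gives 0; bid 5 gives 8 > 0. Violating.
Others bid (4, 4, 9): truth gives 0; bid 9 gives 4 > 0. Violating.
Others bid (4, 4, 10): truth gives 0; bid 10 gives 3 > 0. Violating.
Others bid (4, 4, 13): truth gives 0; no alternative beats it.
Others bid (4, 5, 13): truth gives 0; no alternative beats it.
(Checking all 125 profiles: 73 have a profitable deviation, 52 do not.)

73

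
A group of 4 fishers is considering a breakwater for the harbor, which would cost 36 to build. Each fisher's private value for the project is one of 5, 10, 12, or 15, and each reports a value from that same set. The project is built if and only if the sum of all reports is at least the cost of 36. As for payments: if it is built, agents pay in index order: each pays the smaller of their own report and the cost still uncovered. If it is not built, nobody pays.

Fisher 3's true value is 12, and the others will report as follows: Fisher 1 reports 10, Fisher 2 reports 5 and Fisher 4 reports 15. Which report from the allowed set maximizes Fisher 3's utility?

Report 5: project not built, utility 0.
Report 10: project built, pays 10, utility 12 - 10 = 2.
Report 12: project built, pays 12, utility 12 - 12 = 0.
Report 15: project built, pays 15, utility 12 - 15 = -3.
The best choice is 10 with utility 2.

10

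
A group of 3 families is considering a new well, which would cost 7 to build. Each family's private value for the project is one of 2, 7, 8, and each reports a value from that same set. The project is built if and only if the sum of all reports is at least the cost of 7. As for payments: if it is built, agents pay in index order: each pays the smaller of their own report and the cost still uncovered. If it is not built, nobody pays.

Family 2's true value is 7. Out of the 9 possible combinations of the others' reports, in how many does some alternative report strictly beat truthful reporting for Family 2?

2

Others report (2, 7): truth gives 2; report 2 gives 5 > 2. Violating.
Others report (2, 8): truth gives 2; report 2 gives 5 > 2. Violating.
Others report (2, 2): truth gives 2; no alternative beats it.
Others report (7, 2): truth gives 7; no alternative beats it.
(Checking all 9 profiles: 2 have a profitable deviation, 7 do not.)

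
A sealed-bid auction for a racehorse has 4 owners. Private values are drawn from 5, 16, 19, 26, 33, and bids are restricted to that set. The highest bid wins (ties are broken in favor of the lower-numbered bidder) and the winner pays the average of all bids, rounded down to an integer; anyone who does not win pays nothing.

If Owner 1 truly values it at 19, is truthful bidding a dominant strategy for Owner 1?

No

Consider the case where Owner 2 bids 5, Owner 3 bids 5 and Owner 4 bids 5.
Truthful bid 19: wins, pays 8, utility 19 - 8 = 11.
Bid 5 instead: wins, pays 5, utility 19 - 5 = 14.
Since 14 > 11, bidding 5 is strictly better here, so truthful bidding is not dominant.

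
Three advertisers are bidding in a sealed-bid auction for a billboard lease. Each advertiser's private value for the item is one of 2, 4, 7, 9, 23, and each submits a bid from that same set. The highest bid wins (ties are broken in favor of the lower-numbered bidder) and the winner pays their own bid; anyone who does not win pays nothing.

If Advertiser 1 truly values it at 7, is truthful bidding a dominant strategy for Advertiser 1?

Consider the case where Advertiser 2 bids 2 and Advertiser 3 bids 2.
Truthful bid 7: wins, pays 7, utility 7 - 7 = 0.
Bid 2 instead: wins, pays 2, utility 7 - 2 = 5.
Since 5 > 0, bidding 2 is strictly better here, so truthful bidding is not dominant.

No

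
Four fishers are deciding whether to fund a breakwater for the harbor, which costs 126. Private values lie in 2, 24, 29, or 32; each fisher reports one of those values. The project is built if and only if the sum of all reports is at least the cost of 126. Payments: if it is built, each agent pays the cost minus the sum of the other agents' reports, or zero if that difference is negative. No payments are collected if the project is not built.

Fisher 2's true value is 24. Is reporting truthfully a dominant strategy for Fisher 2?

Yes

Check each profile of the others' reports and compare truth against every alternative report.
Others report (2, 2, 2): truth gives 0, best alternative gives 0.
Others report (2, 2, 24): truth gives 0, best alternative gives 0.
Others report (2, 2, 29): truth gives 0, best alternative gives 0.
Others report (2, 2, 32): truth gives 0, best alternative gives 0.
Others report (2, 24, 2): truth gives 0, best alternative gives 0.
Others report (2, 24, 24): truth gives 0, best alternative gives 0.
(Remaining 58 profiles checked similarly; truth is weakly best in each.)
In every case the truthful report is at least as good as any alternative, so it is a dominant strategy.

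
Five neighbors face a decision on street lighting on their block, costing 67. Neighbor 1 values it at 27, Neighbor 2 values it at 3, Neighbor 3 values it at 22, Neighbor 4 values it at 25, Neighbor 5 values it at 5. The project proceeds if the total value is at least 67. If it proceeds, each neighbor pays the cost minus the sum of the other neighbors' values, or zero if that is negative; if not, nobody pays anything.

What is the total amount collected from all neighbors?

29

Total value 82 ≥ cost 67, so it is built.
Neighbor 1: others sum to 55; max(0, 67 - 55) = 12.
Neighbor 2: others sum to 79; max(0, 67 - 79) = 0.
Neighbor 3: others sum to 60; max(0, 67 - 60) = 7.
Neighbor 4: others sum to 57; max(0, 67 - 57) = 10.
Neighbor 5: others sum to 77; max(0, 67 - 77) = 0.
Total collected = 12 + 0 + 7 + 10 + 0 = 29.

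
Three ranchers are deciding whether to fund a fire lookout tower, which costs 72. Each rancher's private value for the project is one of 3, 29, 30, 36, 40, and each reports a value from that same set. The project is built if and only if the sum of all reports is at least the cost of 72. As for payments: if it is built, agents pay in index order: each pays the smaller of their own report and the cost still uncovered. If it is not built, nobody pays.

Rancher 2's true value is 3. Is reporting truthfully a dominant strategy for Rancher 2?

Yes

Check each profile of the others' reports and compare truth against every alternative report.
Others report (3, 40): truth gives 0, best alternative gives -26.
Others report (29, 29): truth gives 0, best alternative gives -26.
Others report (29, 30): truth gives 0, best alternative gives -26.
Others report (29, 36): truth gives 0, best alternative gives -26.
Others report (29, 40): truth gives 0, best alternative gives -26.
Others report (30, 29): truth gives 0, best alternative gives -26.
(Remaining 19 profiles checked similarly; truth is weakly best in each.)
In every case the truthful report is at least as good as any alternative, so it is a dominant strategy.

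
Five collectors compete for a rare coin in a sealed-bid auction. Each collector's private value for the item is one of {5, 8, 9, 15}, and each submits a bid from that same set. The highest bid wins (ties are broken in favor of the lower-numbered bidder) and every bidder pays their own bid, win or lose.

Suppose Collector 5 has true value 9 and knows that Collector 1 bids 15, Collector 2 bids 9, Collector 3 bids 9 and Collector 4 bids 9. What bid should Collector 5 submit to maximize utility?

5

Bid 5: loses but pays 5, utility -5.
Bid 8: loses but pays 8, utility -8.
Bid 9: loses but pays 9, utility -9.
Bid 15: loses but pays 15, utility -15.
The best choice is 5 with utility -5.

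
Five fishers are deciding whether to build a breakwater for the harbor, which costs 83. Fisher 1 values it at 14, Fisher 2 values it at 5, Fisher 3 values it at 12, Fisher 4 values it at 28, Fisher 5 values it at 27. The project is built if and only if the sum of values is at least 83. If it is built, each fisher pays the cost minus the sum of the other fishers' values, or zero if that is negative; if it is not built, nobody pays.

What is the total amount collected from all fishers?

71

Total value 86 ≥ cost 83, so it is built.
Fisher 1: others sum to 72; max(0, 83 - 72) = 11.
Fisher 2: others sum to 81; max(0, 83 - 81) = 2.
Fisher 3: others sum to 74; max(0, 83 - 74) = 9.
Fisher 4: others sum to 58; max(0, 83 - 58) = 25.
Fisher 5: others sum to 59; max(0, 83 - 59) = 24.
Total collected = 11 + 2 + 9 + 25 + 24 = 71.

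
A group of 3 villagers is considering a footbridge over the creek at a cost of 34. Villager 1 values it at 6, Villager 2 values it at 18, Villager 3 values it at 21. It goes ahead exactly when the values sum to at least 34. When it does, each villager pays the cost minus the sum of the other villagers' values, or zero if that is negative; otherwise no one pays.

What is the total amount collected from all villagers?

Total value 45 ≥ cost 34, so it is built.
Villager 1: others sum to 39; max(0, 34 - 39) = 0.
Villager 2: others sum to 27; max(0, 34 - 27) = 7.
Villager 3: others sum to 24; max(0, 34 - 24) = 10.
Total collected = 0 + 7 + 10 = 17.

17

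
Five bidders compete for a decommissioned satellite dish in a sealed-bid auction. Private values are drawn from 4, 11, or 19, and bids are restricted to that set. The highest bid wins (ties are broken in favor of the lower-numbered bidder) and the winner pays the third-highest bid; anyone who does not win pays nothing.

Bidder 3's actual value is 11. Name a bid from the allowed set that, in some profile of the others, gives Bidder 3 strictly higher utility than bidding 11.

Suppose Bidder 1 bids 4, Bidder 2 bids 4, Bidder 4 bids 4 and Bidder 5 bids 19.
Bid 11: loses, pays 0, utility 0.
Bid 19: wins, pays 4, utility 11 - 4 = 7.
So bidding 19 beats truth here (7 > 0).

19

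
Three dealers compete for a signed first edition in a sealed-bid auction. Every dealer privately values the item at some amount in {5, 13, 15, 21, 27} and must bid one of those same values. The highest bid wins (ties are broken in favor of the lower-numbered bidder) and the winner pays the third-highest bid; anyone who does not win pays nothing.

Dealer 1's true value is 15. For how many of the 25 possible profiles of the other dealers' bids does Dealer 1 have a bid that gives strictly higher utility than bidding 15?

8

Others bid (5, 21): truth gives 0; bid 21 gives 10 > 0. Violating.
Others bid (5, 27): truth gives 0; bid 27 gives 10 > 0. Violating.
Others bid (13, 21): truth gives 0; bid 21 gives 2 > 0. Violating.
Others bid (13, 27): truth gives 0; bid 27 gives 2 > 0. Violating.
Others bid (5, 5): truth gives 10; no alternative beats it.
Others bid (5, 13): truth gives 10; no alternative beats it.
(Checking all 25 profiles: 8 have a profitable deviation, 17 do not.)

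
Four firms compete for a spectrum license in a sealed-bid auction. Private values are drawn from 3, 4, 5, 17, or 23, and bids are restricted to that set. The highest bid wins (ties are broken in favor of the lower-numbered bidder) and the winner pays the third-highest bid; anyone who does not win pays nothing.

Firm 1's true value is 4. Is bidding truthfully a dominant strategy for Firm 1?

No

Consider the case where Firm 2 bids 3, Firm 3 bids 3 and Firm 4 bids 5.
Truthful bid 4: loses, pays 0, utility 0.
Bid 5 instead: wins, pays 3, utility 4 - 3 = 1.
Since 1 > 0, bidding 5 is strictly better here, so truthful bidding is not dominant.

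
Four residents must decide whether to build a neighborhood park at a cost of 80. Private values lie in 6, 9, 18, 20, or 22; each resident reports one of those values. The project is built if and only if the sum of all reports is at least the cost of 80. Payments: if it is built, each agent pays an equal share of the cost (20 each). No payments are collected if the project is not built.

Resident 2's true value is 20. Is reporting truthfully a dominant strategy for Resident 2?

Yes

Check each profile of the others' reports and compare truth against every alternative report.
Others report (6, 6, 6): truth gives 0, best alternative gives 0.
Others report (6, 6, 9): truth gives 0, best alternative gives 0.
Others report (6, 6, 18): truth gives 0, best alternative gives 0.
Others report (6, 6, 20): truth gives 0, best alternative gives 0.
Others report (6, 6, 22): truth gives 0, best alternative gives 0.
Others report (6, 9, 6): truth gives 0, best alternative gives 0.
(Remaining 119 profiles checked similarly; truth is weakly best in each.)
In every case the truthful report is at least as good as any alternative, so it is a dominant strategy.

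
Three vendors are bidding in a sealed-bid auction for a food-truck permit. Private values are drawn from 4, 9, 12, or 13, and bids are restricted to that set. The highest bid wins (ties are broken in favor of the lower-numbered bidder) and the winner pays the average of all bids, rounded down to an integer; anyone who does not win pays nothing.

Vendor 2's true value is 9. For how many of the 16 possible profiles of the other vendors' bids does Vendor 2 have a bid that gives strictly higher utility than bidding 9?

1

Others bid (9, 4): truth gives 0; bid 12 gives 1 > 0. Violating.
Others bid (4, 4): truth gives 4; no alternative beats it.
Others bid (4, 9): truth gives 2; no alternative beats it.
(Checking all 16 profiles: 1 has a profitable deviation, 15 do not.)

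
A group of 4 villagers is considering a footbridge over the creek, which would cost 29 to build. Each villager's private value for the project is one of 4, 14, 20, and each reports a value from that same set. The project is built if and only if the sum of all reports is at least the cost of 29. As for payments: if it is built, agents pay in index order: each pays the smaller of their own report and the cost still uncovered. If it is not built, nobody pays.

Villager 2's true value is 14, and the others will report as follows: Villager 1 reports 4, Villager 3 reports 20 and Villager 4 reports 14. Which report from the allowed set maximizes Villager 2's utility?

4

Report 4: project built, pays 4, utility 14 - 4 = 10.
Report 14: project built, pays 14, utility 14 - 14 = 0.
Report 20: project built, pays 20, utility 14 - 20 = -6.
The best choice is 4 with utility 10.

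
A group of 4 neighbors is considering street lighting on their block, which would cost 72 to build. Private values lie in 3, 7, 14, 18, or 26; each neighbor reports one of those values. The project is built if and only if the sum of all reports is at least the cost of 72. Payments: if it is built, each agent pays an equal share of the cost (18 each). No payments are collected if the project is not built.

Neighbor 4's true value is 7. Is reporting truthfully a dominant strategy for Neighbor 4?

Consider the case where Neighbor 1 reports 14, Neighbor 2 reports 26 and Neighbor 3 reports 26.
Truthful report 7: project built, pays 18, utility 7 - 18 = -11.
Report 3 instead: project not built, utility 0.
Since 0 > -11, reporting 3 is strictly better here, so truthful reporting is not dominant.

No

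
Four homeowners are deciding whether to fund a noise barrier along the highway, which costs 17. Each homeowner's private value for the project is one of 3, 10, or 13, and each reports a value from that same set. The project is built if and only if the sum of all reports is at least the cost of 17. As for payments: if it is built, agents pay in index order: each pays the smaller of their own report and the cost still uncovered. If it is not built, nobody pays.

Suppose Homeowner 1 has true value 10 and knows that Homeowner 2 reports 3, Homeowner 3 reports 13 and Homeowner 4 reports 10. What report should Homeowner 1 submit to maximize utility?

3

Report 3: project built, pays 3, utility 10 - 3 = 7.
Report 10: project built, pays 10, utility 10 - 10 = 0.
Report 13: project built, pays 13, utility 10 - 13 = -3.
The best choice is 3 with utility 7.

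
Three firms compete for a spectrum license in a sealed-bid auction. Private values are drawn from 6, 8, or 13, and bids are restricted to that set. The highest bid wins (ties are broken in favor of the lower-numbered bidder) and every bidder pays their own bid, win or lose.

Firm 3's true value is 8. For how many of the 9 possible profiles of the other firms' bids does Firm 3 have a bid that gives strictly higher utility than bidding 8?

8

Others bid (6, 8): truth gives -8; bid 13 gives -5 > -8. Violating.
Others bid (6, 13): truth gives -8; bid 6 gives -6 > -8. Violating.
Others bid (8, 6): truth gives -8; bid 13 gives -5 > -8. Violating.
Others bid (8, 8): truth gives -8; bid 13 gives -5 > -8. Violating.
Others bid (6, 6): truth gives 0; no alternative beats it.
(Checking all 9 profiles: 8 have a profitable deviation, 1 does not.)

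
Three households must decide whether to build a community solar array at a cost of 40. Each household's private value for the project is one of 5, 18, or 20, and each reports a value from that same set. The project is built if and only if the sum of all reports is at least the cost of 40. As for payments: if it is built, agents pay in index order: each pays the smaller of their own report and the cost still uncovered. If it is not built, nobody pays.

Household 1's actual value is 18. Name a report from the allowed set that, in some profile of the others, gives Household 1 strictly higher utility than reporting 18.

5

Suppose Household 2 reports 18 and Household 3 reports 18.
Report 18: project built, pays 18, utility 18 - 18 = 0.
Report 5: project built, pays 5, utility 18 - 5 = 13.
So reporting 5 beats truth here (13 > 0).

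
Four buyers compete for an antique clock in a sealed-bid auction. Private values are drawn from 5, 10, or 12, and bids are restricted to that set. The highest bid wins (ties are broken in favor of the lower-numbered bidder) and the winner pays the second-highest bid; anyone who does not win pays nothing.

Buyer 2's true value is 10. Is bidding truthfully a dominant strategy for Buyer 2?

Yes

Check each profile of the others' bids and compare truth against every alternative bid.
Others bid (5, 5, 5): truth gives 5, best alternative gives 5.
Others bid (5, 5, 10): truth gives 0, best alternative gives 0.
Others bid (5, 5, 12): truth gives 0, best alternative gives 0.
Others bid (5, 10, 5): truth gives 0, best alternative gives 0.
Others bid (5, 10, 10): truth gives 0, best alternative gives 0.
Others bid (5, 10, 12): truth gives 0, best alternative gives 0.
(Remaining 21 profiles checked similarly; truth is weakly best in each.)
In every case the truthful bid is at least as good as any alternative, so it is a dominant strategy.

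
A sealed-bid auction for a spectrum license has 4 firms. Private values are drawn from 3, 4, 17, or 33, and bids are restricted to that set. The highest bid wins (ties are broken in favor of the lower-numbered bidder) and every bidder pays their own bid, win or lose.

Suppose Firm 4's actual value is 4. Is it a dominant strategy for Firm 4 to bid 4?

Consider the case where Firm 1 bids 3, Firm 2 bids 3 and Firm 3 bids 4.
Truthful bid 4: loses but pays 4, utility -4.
Bid 3 instead: loses but pays 3, utility -3.
Since -3 > -4, bidding 3 is strictly better here, so truthful bidding is not dominant.

No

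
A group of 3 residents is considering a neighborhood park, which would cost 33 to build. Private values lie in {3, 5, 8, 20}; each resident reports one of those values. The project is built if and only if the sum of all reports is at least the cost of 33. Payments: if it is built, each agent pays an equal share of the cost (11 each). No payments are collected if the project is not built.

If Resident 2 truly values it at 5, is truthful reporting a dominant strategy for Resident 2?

No

Consider the case where Resident 1 reports 8 and Resident 3 reports 20.
Truthful report 5: project built, pays 11, utility 5 - 11 = -6.
Report 3 instead: project not built, utility 0.
Since 0 > -6, reporting 3 is strictly better here, so truthful reporting is not dominant.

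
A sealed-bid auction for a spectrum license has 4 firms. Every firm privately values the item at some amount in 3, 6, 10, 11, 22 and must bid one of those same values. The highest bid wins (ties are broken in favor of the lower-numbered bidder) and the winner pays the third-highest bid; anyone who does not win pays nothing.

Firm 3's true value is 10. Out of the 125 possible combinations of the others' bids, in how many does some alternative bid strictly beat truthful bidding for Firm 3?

24

Others bid (3, 3, 11): truth gives 0; bid 11 gives 7 > 0. Violating.
Others bid (3, 3, 22): truth gives 0; bid 22 gives 7 > 0. Violating.
Others bid (3, 6, 11): truth gives 0; bid 11 gives 4 > 0. Violating.
Others bid (3, 6, 22): truth gives 0; bid 22 gives 4 > 0. Violating.
Others bid (3, 3, 3): truth gives 7; no alternative beats it.
Others bid (3, 3, 6): truth gives 7; no alternative beats it.
(Checking all 125 profiles: 24 have a profitable deviation, 101 do not.)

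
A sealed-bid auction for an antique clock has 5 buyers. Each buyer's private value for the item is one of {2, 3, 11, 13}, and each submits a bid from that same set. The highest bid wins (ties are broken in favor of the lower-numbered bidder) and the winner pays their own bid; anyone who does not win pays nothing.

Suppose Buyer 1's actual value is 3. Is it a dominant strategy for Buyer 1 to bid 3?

Consider the case where Buyer 2 bids 2, Buyer 3 bids 2, Buyer 4 bids 2 and Buyer 5 bids 2.
Truthful bid 3: wins, pays 3, utility 3 - 3 = 0.
Bid 2 instead: wins, pays 2, utility 3 - 2 = 1.
Since 1 > 0, bidding 2 is strictly better here, so truthful bidding is not dominant.

No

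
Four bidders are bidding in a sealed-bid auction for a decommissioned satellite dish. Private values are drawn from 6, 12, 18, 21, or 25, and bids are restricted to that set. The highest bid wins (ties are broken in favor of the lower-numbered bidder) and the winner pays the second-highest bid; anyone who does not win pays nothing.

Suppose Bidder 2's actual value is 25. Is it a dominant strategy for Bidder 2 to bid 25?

Yes

Check each profile of the others' bids and compare truth against every alternative bid.
Others bid (21, 6, 6): truth gives 4, best alternative gives 0.
Others bid (21, 6, 12): truth gives 4, best alternative gives 0.
Others bid (21, 6, 18): truth gives 4, best alternative gives 0.
Others bid (21, 6, 21): truth gives 4, best alternative gives 0.
Others bid (21, 12, 6): truth gives 4, best alternative gives 0.
Others bid (21, 12, 12): truth gives 4, best alternative gives 0.
(Remaining 119 profiles checked similarly; truth is weakly best in each.)
In every case the truthful bid is at least as good as any alternative, so it is a dominant strategy.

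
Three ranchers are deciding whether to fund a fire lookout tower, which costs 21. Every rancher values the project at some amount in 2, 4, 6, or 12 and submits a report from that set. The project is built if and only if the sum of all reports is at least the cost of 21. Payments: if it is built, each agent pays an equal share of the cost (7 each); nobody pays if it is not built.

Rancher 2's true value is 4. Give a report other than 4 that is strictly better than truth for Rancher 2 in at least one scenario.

2

Suppose Rancher 1 reports 6 and Rancher 3 reports 12.
Report 4: project built, pays 7, utility 4 - 7 = -3.
Report 2: project not built, utility 0.
So reporting 2 beats truth here (0 > -3).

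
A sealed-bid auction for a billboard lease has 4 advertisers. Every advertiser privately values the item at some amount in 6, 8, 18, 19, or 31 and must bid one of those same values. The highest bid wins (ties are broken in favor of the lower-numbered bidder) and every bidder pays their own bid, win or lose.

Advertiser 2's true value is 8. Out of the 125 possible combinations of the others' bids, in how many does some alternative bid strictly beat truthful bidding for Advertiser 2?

121

Others bid (6, 6, 18): truth gives -8; bid 6 gives -6 > -8. Violating.
Others bid (6, 6, 19): truth gives -8; bid 6 gives -6 > -8. Violating.
Others bid (6, 6, 31): truth gives -8; bid 6 gives -6 > -8. Violating.
Others bid (6, 8, 18): truth gives -8; bid 6 gives -6 > -8. Violating.
Others bid (6, 6, 6): truth gives 0; no alternative beats it.
Others bid (6, 6, 8): truth gives 0; no alternative beats it.
(Checking all 125 profiles: 121 have a profitable deviation, 4 do not.)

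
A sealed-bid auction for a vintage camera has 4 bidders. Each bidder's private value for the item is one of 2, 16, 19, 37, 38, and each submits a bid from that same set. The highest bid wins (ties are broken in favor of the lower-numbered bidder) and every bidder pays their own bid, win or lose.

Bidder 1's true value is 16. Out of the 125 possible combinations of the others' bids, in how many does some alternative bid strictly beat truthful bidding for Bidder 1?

118

Others bid (2, 2, 2): truth gives 0; bid 2 gives 14 > 0. Violating.
Others bid (2, 2, 19): truth gives -16; bid 2 gives -2 > -16. Violating.
Others bid (2, 2, 37): truth gives -16; bid 2 gives -2 > -16. Violating.
Others bid (2, 2, 38): truth gives -16; bid 2 gives -2 > -16. Violating.
Others bid (2, 2, 16): truth gives 0; no alternative beats it.
Others bid (2, 16, 2): truth gives 0; no alternative beats it.
(Checking all 125 profiles: 118 have a profitable deviation, 7 do not.)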